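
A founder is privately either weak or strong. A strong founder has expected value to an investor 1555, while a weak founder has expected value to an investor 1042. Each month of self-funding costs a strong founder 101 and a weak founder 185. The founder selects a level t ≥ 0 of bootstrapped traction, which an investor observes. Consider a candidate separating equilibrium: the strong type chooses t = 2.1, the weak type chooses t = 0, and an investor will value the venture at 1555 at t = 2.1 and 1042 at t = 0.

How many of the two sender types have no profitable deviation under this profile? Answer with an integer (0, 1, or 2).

1

Weak type: stay at 0 → 1042; mimic → 1555 − 185 × 2.1 = 1166.5. IC fails (1042 < 1166.5).
Strong type: signal → 1555 − 101 × 2.1 = 1342.9; deviate to 0 → 1042. IC holds (1342.9 ≥ 1042).
1 of 2 constraints hold, so this profile is not an equilibrium.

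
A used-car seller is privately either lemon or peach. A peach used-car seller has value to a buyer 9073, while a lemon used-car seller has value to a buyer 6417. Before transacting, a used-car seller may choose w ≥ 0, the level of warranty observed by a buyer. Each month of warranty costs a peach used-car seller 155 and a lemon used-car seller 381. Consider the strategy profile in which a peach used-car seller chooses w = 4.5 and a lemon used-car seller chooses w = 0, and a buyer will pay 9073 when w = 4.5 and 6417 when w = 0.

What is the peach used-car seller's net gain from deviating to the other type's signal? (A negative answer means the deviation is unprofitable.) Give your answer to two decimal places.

-1958.50

Playing w = 4.5 the peach used-car seller receives 9073 − 155 × 4.5 = 8375.5.
Deviating to w = 0 yields 6417 instead.
Gain from deviating: 6417 − 8375.5 = -1958.50.
The gain is negative, so the peach type's incentive-compatibility constraint is satisfied.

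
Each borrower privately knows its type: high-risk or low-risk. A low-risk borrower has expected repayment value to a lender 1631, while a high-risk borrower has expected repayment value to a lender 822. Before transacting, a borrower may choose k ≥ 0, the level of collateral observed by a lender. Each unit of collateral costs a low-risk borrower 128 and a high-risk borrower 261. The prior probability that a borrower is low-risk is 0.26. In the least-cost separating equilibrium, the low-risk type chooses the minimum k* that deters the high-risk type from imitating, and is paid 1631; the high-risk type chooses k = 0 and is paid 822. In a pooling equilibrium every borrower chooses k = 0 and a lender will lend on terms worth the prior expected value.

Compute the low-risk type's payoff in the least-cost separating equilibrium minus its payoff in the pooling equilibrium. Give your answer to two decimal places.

201.91

Least-cost separating signal: k* solves 822 = 1631 − 261·k*, so k* = (1631 − 822)/261 ≈ 3.0996.
Low-risk type's separating payoff: 1631 − 128 × k* = 1631 − 128 × (1631 − 822)/261 = 1631 − 103552/261 ≈ 1234.2490.
Pooling payoff: 0.26 × 1631 + 0.74 × 822 = 1032.34.
Difference: 1234.2490 − 1032.34 = 201.909, i.e. 201.91 to two decimal places.
The low-risk type prefers to separate.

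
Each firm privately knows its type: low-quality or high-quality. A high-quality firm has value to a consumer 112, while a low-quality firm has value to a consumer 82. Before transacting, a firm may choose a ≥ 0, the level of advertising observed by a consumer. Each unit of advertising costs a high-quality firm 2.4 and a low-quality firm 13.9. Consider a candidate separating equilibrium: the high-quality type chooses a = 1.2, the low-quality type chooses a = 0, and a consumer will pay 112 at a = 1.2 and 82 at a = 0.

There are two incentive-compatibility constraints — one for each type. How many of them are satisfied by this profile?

High-quality type: signal → 112 − 2.4 × 1.2 = 109.12; deviate to 0 → 82. IC holds (109.12 ≥ 82).
Low-quality type: stay at 0 → 82; mimic → 112 − 13.9 × 1.2 = 95.32. IC fails (82 < 95.32).
1 of 2 constraints hold, so this profile is not an equilibrium.

1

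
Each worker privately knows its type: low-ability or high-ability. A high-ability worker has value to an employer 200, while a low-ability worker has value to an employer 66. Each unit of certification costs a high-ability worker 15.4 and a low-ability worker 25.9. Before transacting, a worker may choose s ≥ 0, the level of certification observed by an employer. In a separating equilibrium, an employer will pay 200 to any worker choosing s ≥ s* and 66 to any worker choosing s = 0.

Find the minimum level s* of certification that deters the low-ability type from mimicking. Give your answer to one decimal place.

5.2

A low-ability worker choosing s = 0 receives 66.
Imitating at s* instead would pay 200 at cost 25.9·s*, netting 200 − 25.9·s*.
Indifference: 66 = 200 − 25.9·s*, so s* = (200 − 66) / 25.9 ≈ 5.2.
This is the low-ability type's binding incentive-compatibility constraint; any s ≥ 5.2 sustains separation on that side.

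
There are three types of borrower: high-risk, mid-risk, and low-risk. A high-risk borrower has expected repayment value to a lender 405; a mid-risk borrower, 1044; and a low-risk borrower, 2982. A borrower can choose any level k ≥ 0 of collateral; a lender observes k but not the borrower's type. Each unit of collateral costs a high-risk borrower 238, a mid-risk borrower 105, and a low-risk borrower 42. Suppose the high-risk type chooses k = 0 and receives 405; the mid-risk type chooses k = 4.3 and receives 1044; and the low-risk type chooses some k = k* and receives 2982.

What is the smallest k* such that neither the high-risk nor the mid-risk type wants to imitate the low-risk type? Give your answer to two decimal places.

High-risk type (on-path payoff 405) won't mimic when 405 ≥ 2982 − 238·k*, i.e. k* ≥ 10.83.
Mid-risk type (on-path payoff 1044 − 105×4.3 = 592.5) won't mimic when 592.5 ≥ 2982 − 105·k*, i.e. k* ≥ 22.76.
Both must hold, so k* = max(10.83, 22.76) = 22.76. The mid-risk type's constraint binds.

22.76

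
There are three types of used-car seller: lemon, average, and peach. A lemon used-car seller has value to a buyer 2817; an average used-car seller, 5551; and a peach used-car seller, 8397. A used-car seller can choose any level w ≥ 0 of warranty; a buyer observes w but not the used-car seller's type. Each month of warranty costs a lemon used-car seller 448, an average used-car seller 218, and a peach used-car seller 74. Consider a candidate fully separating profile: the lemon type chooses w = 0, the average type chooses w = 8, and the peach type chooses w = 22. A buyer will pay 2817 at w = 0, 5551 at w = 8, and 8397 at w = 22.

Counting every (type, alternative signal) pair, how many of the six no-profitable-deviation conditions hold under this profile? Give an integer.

Lemon (own payoff 2817): to w=8 gives 5551 − 448×8 = 1967 → no gain ✓; to w=22 gives 8397 − 448×22 = -1459 → no gain ✓.
Peach (own payoff 8397 − 74×22 = 6769): to w=0 gives 2817 → no gain ✓; to w=8 gives 5551 − 74×8 = 4959 → no gain ✓.
Average (own payoff 5551 − 218×8 = 3807): to w=0 gives 2817 → no gain ✓; to w=22 gives 8397 − 218×22 = 3601 → no gain ✓.
6 of the 6 constraints hold; this profile is a separating equilibrium.

6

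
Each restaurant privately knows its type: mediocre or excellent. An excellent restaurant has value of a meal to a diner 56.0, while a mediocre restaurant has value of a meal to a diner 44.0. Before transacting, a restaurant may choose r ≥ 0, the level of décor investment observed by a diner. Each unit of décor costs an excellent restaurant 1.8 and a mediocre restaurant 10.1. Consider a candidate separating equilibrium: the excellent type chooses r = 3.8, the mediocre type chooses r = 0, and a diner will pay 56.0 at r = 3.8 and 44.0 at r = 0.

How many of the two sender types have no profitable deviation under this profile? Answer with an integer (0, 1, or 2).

2

Mediocre type: stay at 0 → 44.0; mimic → 56.0 − 10.1 × 3.8 = 17.62. IC holds (44.0 ≥ 17.62).
Excellent type: signal → 56.0 − 1.8 × 3.8 = 49.16; deviate to 0 → 44.0. IC holds (49.16 ≥ 44.0).
2 of 2 constraints hold, so this is a separating equilibrium.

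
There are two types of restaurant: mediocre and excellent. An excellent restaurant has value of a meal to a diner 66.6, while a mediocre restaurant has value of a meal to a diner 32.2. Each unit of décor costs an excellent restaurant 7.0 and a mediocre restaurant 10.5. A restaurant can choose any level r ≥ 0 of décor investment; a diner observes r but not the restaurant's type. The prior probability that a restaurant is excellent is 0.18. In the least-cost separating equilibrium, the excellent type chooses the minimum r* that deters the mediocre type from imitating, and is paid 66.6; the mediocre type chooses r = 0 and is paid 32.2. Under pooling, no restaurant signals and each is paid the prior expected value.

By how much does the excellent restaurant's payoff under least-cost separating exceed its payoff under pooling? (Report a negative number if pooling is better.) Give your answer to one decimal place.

Least-cost separating signal: r* solves 32.2 = 66.6 − 10.5·r*, so r* = (66.6 − 32.2)/10.5 ≈ 3.2762.
Excellent type's separating payoff: 66.6 − 7.0 × r* = 66.6 − 7.0 × (66.6 − 32.2)/10.5 = 66.6 − 240.8/10.5 ≈ 43.667.
Pooling payoff: 0.18 × 66.6 + 0.82 × 32.2 = 38.392.
Difference: 43.667 − 38.392 = 5.275, i.e. 5.3 to one decimal place.
The excellent type prefers to separate.

5.3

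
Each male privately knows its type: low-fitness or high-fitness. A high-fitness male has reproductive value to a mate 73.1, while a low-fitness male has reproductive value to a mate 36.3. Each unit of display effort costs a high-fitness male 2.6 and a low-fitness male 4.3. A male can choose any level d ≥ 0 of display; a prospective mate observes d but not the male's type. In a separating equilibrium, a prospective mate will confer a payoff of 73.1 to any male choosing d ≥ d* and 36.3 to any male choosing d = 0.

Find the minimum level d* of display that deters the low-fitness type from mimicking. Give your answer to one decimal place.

A low-fitness male choosing d = 0 receives 36.3.
Imitating at d* instead would pay 73.1 at cost 4.3·d*, netting 73.1 − 4.3·d*.
Indifference: 36.3 = 73.1 − 4.3·d*, so d* = (73.1 − 36.3) / 4.3 ≈ 8.6.
This is the low-fitness type's binding incentive-compatibility constraint; any d ≥ 8.6 sustains separation on that side.

8.6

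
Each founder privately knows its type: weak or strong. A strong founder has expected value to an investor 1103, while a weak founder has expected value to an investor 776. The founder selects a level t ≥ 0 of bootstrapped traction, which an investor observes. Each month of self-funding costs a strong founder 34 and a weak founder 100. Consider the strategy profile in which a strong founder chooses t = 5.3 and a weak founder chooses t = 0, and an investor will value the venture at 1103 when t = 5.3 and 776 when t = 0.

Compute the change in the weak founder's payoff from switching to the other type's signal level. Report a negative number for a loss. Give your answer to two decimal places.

Playing t = 0 the weak founder receives 776.
Deviating to t = 5.3 brings payment 1103 at cost 100 × 5.3 = 530, netting 573.
Gain from deviating: 573 − 776 = -203.00.
The gain is negative, so the weak type's incentive-compatibility constraint is satisfied.

-203.00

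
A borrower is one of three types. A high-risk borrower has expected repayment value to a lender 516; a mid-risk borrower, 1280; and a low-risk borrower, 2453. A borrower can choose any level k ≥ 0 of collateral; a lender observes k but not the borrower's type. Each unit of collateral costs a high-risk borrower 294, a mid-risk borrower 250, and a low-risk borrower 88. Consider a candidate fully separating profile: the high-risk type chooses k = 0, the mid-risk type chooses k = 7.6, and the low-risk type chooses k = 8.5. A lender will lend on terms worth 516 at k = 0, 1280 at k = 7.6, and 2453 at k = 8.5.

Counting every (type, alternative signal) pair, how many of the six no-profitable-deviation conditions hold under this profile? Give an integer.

High-risk (own payoff 516): to k=7.6 gives 1280 − 294×7.6 = -954.4 → no gain ✓; to k=8.5 gives 2453 − 294×8.5 = -46 → no gain ✓.
Low-risk (own payoff 2453 − 88×8.5 = 1705): to k=0 gives 516 → no gain ✓; to k=7.6 gives 1280 − 88×7.6 = 611.2 → no gain ✓.
Mid-risk (own payoff 1280 − 250×7.6 = -620): to k=0 gives 516 → profitable ✗; to k=8.5 gives 2453 − 250×8.5 = 328 → profitable ✗.
4 of the 6 constraints hold; not an equilibrium.

4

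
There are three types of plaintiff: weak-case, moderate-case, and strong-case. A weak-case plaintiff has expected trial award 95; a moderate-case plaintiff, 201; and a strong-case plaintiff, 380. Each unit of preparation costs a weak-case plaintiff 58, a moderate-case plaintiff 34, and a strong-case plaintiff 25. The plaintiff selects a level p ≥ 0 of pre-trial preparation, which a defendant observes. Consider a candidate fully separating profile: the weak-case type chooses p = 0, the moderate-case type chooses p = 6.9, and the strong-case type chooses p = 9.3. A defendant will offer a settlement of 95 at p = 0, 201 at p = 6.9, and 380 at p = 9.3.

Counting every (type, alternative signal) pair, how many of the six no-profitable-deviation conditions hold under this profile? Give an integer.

Moderate-case (own payoff 201 − 34×6.9 = -33.6): to p=0 gives 95 → profitable ✗; to p=9.3 gives 380 − 34×9.3 = 63.8 → profitable ✗.
Strong-case (own payoff 380 − 25×9.3 = 147.5): to p=0 gives 95 → no gain ✓; to p=6.9 gives 201 − 25×6.9 = 28.5 → no gain ✓.
Weak-case (own payoff 95): to p=6.9 gives 201 − 58×6.9 = -199.2 → no gain ✓; to p=9.3 gives 380 − 58×9.3 = -159.4 → no gain ✓.
4 of the 6 constraints hold; not an equilibrium.

4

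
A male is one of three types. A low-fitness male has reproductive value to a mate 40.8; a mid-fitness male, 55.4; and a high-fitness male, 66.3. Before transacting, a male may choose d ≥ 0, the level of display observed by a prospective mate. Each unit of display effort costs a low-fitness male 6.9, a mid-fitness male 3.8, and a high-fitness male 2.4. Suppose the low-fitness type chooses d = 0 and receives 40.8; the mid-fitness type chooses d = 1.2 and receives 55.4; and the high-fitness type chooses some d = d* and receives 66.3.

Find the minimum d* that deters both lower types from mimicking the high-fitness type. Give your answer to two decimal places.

Mid-fitness type (on-path payoff 55.4 − 3.8×1.2 = 50.84) won't mimic when 50.84 ≥ 66.3 − 3.8·d*, i.e. d* ≥ 4.07.
Low-fitness type (on-path payoff 40.8) won't mimic when 40.8 ≥ 66.3 − 6.9·d*, i.e. d* ≥ 3.70.
Both must hold, so d* = max(3.70, 4.07) = 4.07. The mid-fitness type's constraint binds.

4.07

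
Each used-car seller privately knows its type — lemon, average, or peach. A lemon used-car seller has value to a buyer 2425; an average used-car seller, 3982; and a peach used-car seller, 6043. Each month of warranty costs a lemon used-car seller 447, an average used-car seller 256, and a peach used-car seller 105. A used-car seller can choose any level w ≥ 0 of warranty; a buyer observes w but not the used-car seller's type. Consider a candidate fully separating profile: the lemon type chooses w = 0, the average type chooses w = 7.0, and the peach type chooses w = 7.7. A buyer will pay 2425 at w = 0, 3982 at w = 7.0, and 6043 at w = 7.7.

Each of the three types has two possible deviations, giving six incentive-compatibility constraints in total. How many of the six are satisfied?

Peach (own payoff 6043 − 105×7.7 = 5234.5): to w=0 gives 2425 → no gain ✓; to w=7.0 gives 3982 − 105×7.0 = 3247 → no gain ✓.
Average (own payoff 3982 − 256×7.0 = 2190): to w=0 gives 2425 → profitable ✗; to w=7.7 gives 6043 − 256×7.7 = 4071.8 → profitable ✗.
Lemon (own payoff 2425): to w=7.0 gives 3982 − 447×7.0 = 853 → no gain ✓; to w=7.7 gives 6043 − 447×7.7 = 2601.1 → profitable ✗.
3 of the 6 constraints hold; not an equilibrium.

3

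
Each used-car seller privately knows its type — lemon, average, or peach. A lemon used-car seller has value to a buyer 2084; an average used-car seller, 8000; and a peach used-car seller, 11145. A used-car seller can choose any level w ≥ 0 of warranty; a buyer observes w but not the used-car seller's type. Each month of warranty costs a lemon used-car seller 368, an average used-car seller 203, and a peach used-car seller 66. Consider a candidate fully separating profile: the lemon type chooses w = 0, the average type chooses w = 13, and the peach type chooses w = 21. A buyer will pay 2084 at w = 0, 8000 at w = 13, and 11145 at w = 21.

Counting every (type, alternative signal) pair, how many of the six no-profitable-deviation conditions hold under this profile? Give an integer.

3

Average (own payoff 8000 − 203×13 = 5361): to w=0 gives 2084 → no gain ✓; to w=21 gives 11145 − 203×21 = 6882 → profitable ✗.
Peach (own payoff 11145 − 66×21 = 9759): to w=0 gives 2084 → no gain ✓; to w=13 gives 8000 − 66×13 = 7142 → no gain ✓.
Lemon (own payoff 2084): to w=13 gives 8000 − 368×13 = 3216 → profitable ✗; to w=21 gives 11145 − 368×21 = 3417 → profitable ✗.
3 of the 6 constraints hold; not an equilibrium.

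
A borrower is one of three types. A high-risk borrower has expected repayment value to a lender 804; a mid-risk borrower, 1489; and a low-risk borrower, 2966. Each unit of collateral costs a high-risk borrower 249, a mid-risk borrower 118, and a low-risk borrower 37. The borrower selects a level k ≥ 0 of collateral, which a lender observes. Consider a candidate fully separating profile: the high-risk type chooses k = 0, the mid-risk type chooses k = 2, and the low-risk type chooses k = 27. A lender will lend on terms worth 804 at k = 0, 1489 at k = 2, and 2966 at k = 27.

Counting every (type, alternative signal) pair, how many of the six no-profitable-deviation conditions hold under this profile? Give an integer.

Low-risk (own payoff 2966 − 37×27 = 1967): to k=0 gives 804 → no gain ✓; to k=2 gives 1489 − 37×2 = 1415 → no gain ✓.
Mid-risk (own payoff 1489 − 118×2 = 1253): to k=0 gives 804 → no gain ✓; to k=27 gives 2966 − 118×27 = -220 → no gain ✓.
High-risk (own payoff 804): to k=2 gives 1489 − 249×2 = 991 → profitable ✗; to k=27 gives 2966 − 249×27 = -3757 → no gain ✓.
5 of the 6 constraints hold; not an equilibrium.

5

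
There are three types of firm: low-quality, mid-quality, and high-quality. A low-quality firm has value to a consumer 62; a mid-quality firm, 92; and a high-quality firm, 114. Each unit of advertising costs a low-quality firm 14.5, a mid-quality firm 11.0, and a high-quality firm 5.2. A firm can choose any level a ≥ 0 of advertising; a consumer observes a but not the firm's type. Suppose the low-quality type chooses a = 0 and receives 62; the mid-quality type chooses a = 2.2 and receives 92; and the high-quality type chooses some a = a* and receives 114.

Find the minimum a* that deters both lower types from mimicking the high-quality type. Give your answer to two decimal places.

4.20

Mid-quality type (on-path payoff 92 − 11.0×2.2 = 67.8) won't mimic when 67.8 ≥ 114 − 11.0·a*, i.e. a* ≥ 4.20.
Low-quality type (on-path payoff 62) won't mimic when 62 ≥ 114 − 14.5·a*, i.e. a* ≥ 3.59.
Both must hold, so a* = max(3.59, 4.20) = 4.20. The mid-quality type's constraint binds.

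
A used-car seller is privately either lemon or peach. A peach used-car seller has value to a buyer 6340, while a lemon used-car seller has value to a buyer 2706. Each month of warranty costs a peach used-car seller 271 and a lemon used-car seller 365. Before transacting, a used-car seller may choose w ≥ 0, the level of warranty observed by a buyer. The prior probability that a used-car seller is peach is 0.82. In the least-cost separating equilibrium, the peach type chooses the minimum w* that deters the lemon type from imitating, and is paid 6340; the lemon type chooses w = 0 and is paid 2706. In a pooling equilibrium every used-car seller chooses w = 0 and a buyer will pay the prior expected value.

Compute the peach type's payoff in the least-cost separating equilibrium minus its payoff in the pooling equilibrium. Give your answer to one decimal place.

Least-cost separating signal: w* solves 2706 = 6340 − 365·w*, so w* = (6340 − 2706)/365 ≈ 9.9562.
Peach type's separating payoff: 6340 − 271 × w* = 6340 − 271 × (6340 − 2706)/365 = 6340 − 984814/365 ≈ 3641.879.
Pooling payoff: 0.82 × 6340 + 0.18 × 2706 = 5685.88.
Difference: 3641.879 − 5685.88 = -2044.001, i.e. -2044.0 to one decimal place.
The peach type would prefer the pooling outcome.

-2044.0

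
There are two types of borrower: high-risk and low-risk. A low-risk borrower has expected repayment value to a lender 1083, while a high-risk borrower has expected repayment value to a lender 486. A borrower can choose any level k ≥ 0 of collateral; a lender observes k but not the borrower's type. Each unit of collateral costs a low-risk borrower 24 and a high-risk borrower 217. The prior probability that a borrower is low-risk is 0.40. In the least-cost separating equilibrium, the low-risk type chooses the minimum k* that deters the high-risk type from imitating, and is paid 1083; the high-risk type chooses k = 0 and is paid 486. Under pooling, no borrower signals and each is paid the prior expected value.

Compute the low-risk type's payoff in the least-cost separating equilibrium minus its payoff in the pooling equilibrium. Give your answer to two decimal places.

292.17

Least-cost separating signal: k* solves 486 = 1083 − 217·k*, so k* = (1083 − 486)/217 ≈ 2.7512.
Low-risk type's separating payoff: 1083 − 24 × k* = 1083 − 24 × (1083 − 486)/217 = 1083 − 14328/217 ≈ 1016.9724.
Pooling payoff: 0.40 × 1083 + 0.60 × 486 = 724.8.
Difference: 1016.9724 − 724.8 = 292.1724, i.e. 292.17 to two decimal places.
The low-risk type prefers to separate.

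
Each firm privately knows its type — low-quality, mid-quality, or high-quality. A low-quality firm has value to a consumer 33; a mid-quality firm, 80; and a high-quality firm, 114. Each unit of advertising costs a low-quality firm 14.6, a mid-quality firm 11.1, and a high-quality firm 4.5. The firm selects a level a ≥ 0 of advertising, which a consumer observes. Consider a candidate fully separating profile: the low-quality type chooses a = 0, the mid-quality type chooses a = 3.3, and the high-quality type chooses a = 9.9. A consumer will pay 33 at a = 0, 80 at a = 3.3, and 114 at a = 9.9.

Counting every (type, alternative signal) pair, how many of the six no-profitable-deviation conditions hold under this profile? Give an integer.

Low-quality (own payoff 33): to a=3.3 gives 80 − 14.6×3.3 = 31.82 → no gain ✓; to a=9.9 gives 114 − 14.6×9.9 = -30.54 → no gain ✓.
Mid-quality (own payoff 80 − 11.1×3.3 = 43.37): to a=0 gives 33 → no gain ✓; to a=9.9 gives 114 − 11.1×9.9 = 4.11 → no gain ✓.
High-quality (own payoff 114 − 4.5×9.9 = 69.45): to a=0 gives 33 → no gain ✓; to a=3.3 gives 80 − 4.5×3.3 = 65.15 → no gain ✓.
6 of the 6 constraints hold; this profile is a separating equilibrium.

6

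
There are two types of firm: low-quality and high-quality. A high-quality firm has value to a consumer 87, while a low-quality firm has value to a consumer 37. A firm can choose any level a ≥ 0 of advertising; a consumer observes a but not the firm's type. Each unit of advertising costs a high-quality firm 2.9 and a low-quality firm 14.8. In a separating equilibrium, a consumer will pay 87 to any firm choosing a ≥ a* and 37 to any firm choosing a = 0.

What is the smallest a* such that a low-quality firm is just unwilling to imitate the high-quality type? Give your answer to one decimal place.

3.4

A low-quality firm choosing a = 0 receives 37.
Imitating at a* instead would pay 87 at cost 14.8·a*, netting 87 − 14.8·a*.
Indifference: 37 = 87 − 14.8·a*, so a* = (87 − 37) / 14.8 ≈ 3.4.
This is the low-quality type's binding incentive-compatibility constraint; any a ≥ 3.4 sustains separation on that side.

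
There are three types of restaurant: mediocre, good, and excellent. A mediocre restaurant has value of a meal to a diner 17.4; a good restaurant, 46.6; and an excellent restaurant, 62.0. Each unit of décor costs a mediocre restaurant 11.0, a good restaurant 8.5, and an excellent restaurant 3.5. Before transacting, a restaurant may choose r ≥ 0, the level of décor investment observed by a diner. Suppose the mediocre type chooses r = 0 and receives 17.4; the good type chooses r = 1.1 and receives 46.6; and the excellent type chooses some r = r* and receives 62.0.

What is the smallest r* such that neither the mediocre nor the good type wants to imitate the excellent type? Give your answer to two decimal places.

Good type (on-path payoff 46.6 − 8.5×1.1 = 37.25) won't mimic when 37.25 ≥ 62.0 − 8.5·r*, i.e. r* ≥ 2.91.
Mediocre type (on-path payoff 17.4) won't mimic when 17.4 ≥ 62.0 − 11.0·r*, i.e. r* ≥ 4.05.
Both must hold, so r* = max(4.05, 2.91) = 4.05. The mediocre type's constraint binds.

4.05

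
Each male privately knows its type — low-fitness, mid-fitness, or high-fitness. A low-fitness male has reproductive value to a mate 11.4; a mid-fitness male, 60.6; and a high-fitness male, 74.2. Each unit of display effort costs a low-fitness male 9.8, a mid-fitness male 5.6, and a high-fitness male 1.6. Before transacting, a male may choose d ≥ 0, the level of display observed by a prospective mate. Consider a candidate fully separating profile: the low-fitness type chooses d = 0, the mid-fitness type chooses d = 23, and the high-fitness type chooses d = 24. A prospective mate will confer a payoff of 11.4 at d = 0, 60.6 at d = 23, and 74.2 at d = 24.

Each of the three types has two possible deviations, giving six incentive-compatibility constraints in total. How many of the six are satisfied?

4

Low-fitness (own payoff 11.4): to d=23 gives 60.6 − 9.8×23 = -164.8 → no gain ✓; to d=24 gives 74.2 − 9.8×24 = -161 → no gain ✓.
Mid-fitness (own payoff 60.6 − 5.6×23 = -68.2): to d=0 gives 11.4 → profitable ✗; to d=24 gives 74.2 − 5.6×24 = -60.2 → profitable ✗.
High-fitness (own payoff 74.2 − 1.6×24 = 35.8): to d=0 gives 11.4 → no gain ✓; to d=23 gives 60.6 − 1.6×23 = 23.8 → no gain ✓.
4 of the 6 constraints hold; not an equilibrium.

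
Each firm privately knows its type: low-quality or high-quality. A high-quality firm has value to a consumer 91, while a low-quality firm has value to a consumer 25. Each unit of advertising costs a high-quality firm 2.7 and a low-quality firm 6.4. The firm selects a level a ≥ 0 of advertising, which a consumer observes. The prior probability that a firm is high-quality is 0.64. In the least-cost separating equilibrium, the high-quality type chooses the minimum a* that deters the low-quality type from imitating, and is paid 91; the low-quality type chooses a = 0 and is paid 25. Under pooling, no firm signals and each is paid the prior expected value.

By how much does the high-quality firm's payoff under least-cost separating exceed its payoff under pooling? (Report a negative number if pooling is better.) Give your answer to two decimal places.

Least-cost separating signal: a* solves 25 = 91 − 6.4·a*, so a* = (91 − 25)/6.4 = 10.3125.
High-quality type's separating payoff: 91 − 2.7 × a* = 91 − 2.7 × (91 − 25)/6.4 = 91 − 178.2/6.4 ≈ 63.1563.
Pooling payoff: 0.64 × 91 + 0.36 × 25 = 67.24.
Difference: 63.1563 − 67.24 = -4.0837, i.e. -4.08 to two decimal places.
The high-quality type would prefer the pooling outcome.

-4.08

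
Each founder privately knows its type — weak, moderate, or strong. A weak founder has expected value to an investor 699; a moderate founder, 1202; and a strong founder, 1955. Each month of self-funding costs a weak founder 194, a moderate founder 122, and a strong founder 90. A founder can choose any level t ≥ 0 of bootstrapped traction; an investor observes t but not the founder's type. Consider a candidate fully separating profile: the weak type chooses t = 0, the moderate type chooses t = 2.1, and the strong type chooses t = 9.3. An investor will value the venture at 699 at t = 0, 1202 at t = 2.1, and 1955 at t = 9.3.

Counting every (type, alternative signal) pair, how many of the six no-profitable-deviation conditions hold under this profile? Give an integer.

Strong (own payoff 1955 − 90×9.3 = 1118): to t=0 gives 699 → no gain ✓; to t=2.1 gives 1202 − 90×2.1 = 1013 → no gain ✓.
Moderate (own payoff 1202 − 122×2.1 = 945.8): to t=0 gives 699 → no gain ✓; to t=9.3 gives 1955 − 122×9.3 = 820.4 → no gain ✓.
Weak (own payoff 699): to t=2.1 gives 1202 − 194×2.1 = 794.6 → profitable ✗; to t=9.3 gives 1955 − 194×9.3 = 150.8 → no gain ✓.
5 of the 6 constraints hold; not an equilibrium.

5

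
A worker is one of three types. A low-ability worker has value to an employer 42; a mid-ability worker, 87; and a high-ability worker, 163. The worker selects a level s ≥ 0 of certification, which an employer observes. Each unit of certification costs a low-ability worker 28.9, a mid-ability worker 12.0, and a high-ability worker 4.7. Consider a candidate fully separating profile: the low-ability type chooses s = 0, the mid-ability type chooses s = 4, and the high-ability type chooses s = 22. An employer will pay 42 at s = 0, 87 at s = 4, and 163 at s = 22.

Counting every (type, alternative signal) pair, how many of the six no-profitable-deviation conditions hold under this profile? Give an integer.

Low-ability (own payoff 42): to s=4 gives 87 − 28.9×4 = -28.6 → no gain ✓; to s=22 gives 163 − 28.9×22 = -472.8 → no gain ✓.
Mid-ability (own payoff 87 − 12.0×4 = 39): to s=0 gives 42 → profitable ✗; to s=22 gives 163 − 12.0×22 = -101 → no gain ✓.
High-ability (own payoff 163 − 4.7×22 = 59.6): to s=0 gives 42 → no gain ✓; to s=4 gives 87 − 4.7×4 = 68.2 → profitable ✗.
4 of the 6 constraints hold; not an equilibrium.

4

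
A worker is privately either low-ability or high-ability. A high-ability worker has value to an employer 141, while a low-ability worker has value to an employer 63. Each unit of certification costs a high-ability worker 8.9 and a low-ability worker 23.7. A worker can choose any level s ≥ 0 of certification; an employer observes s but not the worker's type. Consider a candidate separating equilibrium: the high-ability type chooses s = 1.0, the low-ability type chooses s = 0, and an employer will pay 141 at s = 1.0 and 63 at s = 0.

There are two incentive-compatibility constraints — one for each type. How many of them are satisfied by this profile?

1

High-ability type: signal → 141 − 8.9 × 1.0 = 132.1; deviate to 0 → 63. IC holds (132.1 ≥ 63).
Low-ability type: stay at 0 → 63; mimic → 141 − 23.7 × 1.0 = 117.3. IC fails (63 < 117.3).
1 of 2 constraints hold, so this profile is not an equilibrium.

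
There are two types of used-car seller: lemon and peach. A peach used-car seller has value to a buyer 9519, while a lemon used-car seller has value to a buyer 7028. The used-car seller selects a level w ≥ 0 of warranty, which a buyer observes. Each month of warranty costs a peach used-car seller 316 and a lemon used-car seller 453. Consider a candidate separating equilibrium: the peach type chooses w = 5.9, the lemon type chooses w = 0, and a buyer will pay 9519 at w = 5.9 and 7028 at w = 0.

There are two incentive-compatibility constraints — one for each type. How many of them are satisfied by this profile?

2

Peach type: signal → 9519 − 316 × 5.9 = 7654.6; deviate to 0 → 7028. IC holds (7654.6 ≥ 7028).
Lemon type: stay at 0 → 7028; mimic → 9519 − 453 × 5.9 = 6846.3. IC holds (7028 ≥ 6846.3).
2 of 2 constraints hold, so this is a separating equilibrium.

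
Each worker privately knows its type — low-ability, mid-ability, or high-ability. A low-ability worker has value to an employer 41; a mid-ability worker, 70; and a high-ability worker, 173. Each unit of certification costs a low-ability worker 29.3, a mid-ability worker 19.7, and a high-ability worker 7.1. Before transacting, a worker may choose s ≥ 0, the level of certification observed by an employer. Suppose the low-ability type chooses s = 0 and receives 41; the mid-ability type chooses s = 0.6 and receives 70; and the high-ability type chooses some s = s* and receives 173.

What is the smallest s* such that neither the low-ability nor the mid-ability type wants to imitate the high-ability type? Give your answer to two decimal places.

5.83

Mid-ability type (on-path payoff 70 − 19.7×0.6 = 58.18) won't mimic when 58.18 ≥ 173 − 19.7·s*, i.e. s* ≥ 5.83.
Low-ability type (on-path payoff 41) won't mimic when 41 ≥ 173 − 29.3·s*, i.e. s* ≥ 4.51.
Both must hold, so s* = max(4.51, 5.83) = 5.83. The mid-ability type's constraint binds.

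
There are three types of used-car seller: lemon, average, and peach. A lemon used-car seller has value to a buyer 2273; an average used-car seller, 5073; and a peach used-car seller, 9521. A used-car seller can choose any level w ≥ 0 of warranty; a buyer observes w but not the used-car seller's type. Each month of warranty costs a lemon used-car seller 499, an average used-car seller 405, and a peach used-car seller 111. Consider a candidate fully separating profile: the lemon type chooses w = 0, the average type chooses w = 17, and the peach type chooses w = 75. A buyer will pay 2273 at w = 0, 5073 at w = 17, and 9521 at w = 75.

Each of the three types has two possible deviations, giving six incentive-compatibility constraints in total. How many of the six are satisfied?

Lemon (own payoff 2273): to w=17 gives 5073 − 499×17 = -3410 → no gain ✓; to w=75 gives 9521 − 499×75 = -27904 → no gain ✓.
Peach (own payoff 9521 − 111×75 = 1196): to w=0 gives 2273 → profitable ✗; to w=17 gives 5073 − 111×17 = 3186 → profitable ✗.
Average (own payoff 5073 − 405×17 = -1812): to w=0 gives 2273 → profitable ✗; to w=75 gives 9521 − 405×75 = -20854 → no gain ✓.
3 of the 6 constraints hold; not an equilibrium.

3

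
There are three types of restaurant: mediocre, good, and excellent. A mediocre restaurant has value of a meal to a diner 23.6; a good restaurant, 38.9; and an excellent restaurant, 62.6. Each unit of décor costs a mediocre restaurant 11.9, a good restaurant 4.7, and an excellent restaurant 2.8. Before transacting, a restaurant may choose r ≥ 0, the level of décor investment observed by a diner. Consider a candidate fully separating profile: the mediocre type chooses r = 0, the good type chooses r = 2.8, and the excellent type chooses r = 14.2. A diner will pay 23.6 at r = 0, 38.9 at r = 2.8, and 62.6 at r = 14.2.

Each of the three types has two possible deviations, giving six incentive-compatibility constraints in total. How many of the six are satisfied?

4

Good (own payoff 38.9 − 4.7×2.8 = 25.74): to r=0 gives 23.6 → no gain ✓; to r=14.2 gives 62.6 − 4.7×14.2 = -4.14 → no gain ✓.
Mediocre (own payoff 23.6): to r=2.8 gives 38.9 − 11.9×2.8 = 5.58 → no gain ✓; to r=14.2 gives 62.6 − 11.9×14.2 = -106.38 → no gain ✓.
Excellent (own payoff 62.6 − 2.8×14.2 = 22.84): to r=0 gives 23.6 → profitable ✗; to r=2.8 gives 38.9 − 2.8×2.8 = 31.06 → profitable ✗.
4 of the 6 constraints hold; not an equilibrium.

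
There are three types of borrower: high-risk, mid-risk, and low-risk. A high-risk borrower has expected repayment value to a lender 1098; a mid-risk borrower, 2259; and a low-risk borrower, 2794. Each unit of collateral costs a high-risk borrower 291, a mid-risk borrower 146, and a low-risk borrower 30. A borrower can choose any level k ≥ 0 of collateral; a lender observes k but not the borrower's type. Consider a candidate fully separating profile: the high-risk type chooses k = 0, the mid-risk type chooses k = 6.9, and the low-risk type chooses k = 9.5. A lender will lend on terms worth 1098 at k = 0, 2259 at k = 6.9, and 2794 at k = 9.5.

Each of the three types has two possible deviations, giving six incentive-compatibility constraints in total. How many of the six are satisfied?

High-risk (own payoff 1098): to k=6.9 gives 2259 − 291×6.9 = 251.1 → no gain ✓; to k=9.5 gives 2794 − 291×9.5 = 29.5 → no gain ✓.
Mid-risk (own payoff 2259 − 146×6.9 = 1251.6): to k=0 gives 1098 → no gain ✓; to k=9.5 gives 2794 − 146×9.5 = 1407 → profitable ✗.
Low-risk (own payoff 2794 − 30×9.5 = 2509): to k=0 gives 1098 → no gain ✓; to k=6.9 gives 2259 − 30×6.9 = 2052 → no gain ✓.
5 of the 6 constraints hold; not an equilibrium.

5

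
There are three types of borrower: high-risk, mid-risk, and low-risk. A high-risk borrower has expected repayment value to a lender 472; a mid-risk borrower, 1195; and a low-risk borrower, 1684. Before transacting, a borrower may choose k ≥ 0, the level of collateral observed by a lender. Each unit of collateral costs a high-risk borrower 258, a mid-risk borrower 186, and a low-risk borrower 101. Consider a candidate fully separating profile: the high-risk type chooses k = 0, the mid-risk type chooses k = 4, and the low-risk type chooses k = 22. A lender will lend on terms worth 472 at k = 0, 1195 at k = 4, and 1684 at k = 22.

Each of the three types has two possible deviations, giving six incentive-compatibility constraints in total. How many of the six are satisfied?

Low-risk (own payoff 1684 − 101×22 = -538): to k=0 gives 472 → profitable ✗; to k=4 gives 1195 − 101×4 = 791 → profitable ✗.
Mid-risk (own payoff 1195 − 186×4 = 451): to k=0 gives 472 → profitable ✗; to k=22 gives 1684 − 186×22 = -2408 → no gain ✓.
High-risk (own payoff 472): to k=4 gives 1195 − 258×4 = 163 → no gain ✓; to k=22 gives 1684 − 258×22 = -3992 → no gain ✓.
3 of the 6 constraints hold; not an equilibrium.

3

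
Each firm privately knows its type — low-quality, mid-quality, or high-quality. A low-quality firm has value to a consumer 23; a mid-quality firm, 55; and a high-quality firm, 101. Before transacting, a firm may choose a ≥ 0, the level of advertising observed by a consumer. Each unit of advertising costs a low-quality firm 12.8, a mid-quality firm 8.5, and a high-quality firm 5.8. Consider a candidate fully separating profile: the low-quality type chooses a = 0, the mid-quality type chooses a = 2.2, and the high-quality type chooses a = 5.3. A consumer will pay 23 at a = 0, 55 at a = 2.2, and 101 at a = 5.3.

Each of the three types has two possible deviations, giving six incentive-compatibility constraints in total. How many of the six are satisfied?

Mid-quality (own payoff 55 − 8.5×2.2 = 36.3): to a=0 gives 23 → no gain ✓; to a=5.3 gives 101 − 8.5×5.3 = 55.95 → profitable ✗.
High-quality (own payoff 101 − 5.8×5.3 = 70.26): to a=0 gives 23 → no gain ✓; to a=2.2 gives 55 − 5.8×2.2 = 42.24 → no gain ✓.
Low-quality (own payoff 23): to a=2.2 gives 55 − 12.8×2.2 = 26.84 → profitable ✗; to a=5.3 gives 101 − 12.8×5.3 = 33.16 → profitable ✗.
3 of the 6 constraints hold; not an equilibrium.

3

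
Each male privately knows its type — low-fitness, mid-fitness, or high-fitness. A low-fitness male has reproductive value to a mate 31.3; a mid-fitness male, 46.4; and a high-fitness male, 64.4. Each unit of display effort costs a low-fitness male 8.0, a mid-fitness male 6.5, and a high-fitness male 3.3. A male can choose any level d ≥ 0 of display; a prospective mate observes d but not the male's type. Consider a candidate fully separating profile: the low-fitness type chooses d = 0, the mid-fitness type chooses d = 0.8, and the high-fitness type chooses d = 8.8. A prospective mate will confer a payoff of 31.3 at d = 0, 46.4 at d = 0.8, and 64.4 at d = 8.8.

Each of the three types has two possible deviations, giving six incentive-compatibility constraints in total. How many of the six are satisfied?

4

High-fitness (own payoff 64.4 − 3.3×8.8 = 35.36): to d=0 gives 31.3 → no gain ✓; to d=0.8 gives 46.4 − 3.3×0.8 = 43.76 → profitable ✗.
Low-fitness (own payoff 31.3): to d=0.8 gives 46.4 − 8.0×0.8 = 40 → profitable ✗; to d=8.8 gives 64.4 − 8.0×8.8 = -6 → no gain ✓.
Mid-fitness (own payoff 46.4 − 6.5×0.8 = 41.2): to d=0 gives 31.3 → no gain ✓; to d=8.8 gives 64.4 − 6.5×8.8 = 7.2 → no gain ✓.
4 of the 6 constraints hold; not an equilibrium.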